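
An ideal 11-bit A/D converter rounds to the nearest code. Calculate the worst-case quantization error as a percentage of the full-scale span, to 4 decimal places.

0.0244 %

Rounding → worst-case error = ½ LSB = V_FS/2^12, so 100/4096 = 0.0244141 % of full scale.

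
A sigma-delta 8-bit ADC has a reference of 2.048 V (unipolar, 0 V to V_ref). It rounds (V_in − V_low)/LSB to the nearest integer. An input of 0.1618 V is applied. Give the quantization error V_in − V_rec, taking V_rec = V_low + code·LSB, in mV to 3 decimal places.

LSB = 2.048/2^8 = 8.000 mV.
(V_in − V_low)/LSB = (0.1618 − 0)/0.008 = 20.2250 → code 20 (round).
V_rec = 0 + 20·0.008 = 0.16 V.
Difference: 0.0018 V → 1.800 mV.

1.800 mV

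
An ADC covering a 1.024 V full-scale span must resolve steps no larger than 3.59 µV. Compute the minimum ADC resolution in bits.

19 bits

Number of steps required ≥ 1.024 V / 3.59 µV = 285236.77.
Need 2^N ≥ 285236.77; 2^18 = 262144, 2^19 = 524288.
Minimum N = 19.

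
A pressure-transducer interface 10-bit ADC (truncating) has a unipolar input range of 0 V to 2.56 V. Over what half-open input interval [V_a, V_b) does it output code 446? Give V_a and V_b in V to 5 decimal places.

LSB = 2.56/2^10 = 2.500 mV.
V_a = V_low + 446·LSB = 1.115 V; V_b = V_low + 447·LSB = 1.1175 V.

[1.11500 V, 1.11750 V)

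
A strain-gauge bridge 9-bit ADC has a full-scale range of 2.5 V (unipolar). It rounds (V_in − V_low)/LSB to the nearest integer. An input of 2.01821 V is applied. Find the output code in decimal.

code 413

With 512 levels over 2.5 V, one step is 4.883 mV.
(2.01821 − 0) / 0.00488281 = 413.329 LSBs.
So the output code is 413.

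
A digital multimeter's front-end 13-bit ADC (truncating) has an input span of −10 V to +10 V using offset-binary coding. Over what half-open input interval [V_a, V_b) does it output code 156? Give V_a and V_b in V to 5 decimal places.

[-9.61914 V, -9.61670 V)

LSB = 20/2^13 = 2.441 mV.
V_a = V_low + 156·LSB = -9.61914 V; V_b = V_low + 157·LSB = -9.6167 V.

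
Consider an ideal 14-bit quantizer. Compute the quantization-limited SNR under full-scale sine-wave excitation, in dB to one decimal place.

SNR ≈ 6.02·N + 1.76 dB = 6.02·14 + 1.76 = 86.04 dB.

86.0 dB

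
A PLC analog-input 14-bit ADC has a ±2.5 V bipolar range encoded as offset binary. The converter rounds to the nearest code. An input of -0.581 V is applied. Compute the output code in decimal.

code 6288

With 16384 levels over 5 V, one step is 305.18 µV.
(-0.581 − (−2.5)) / 0.000305176 = 6288.179 LSBs.
round(6288.179) = 6288.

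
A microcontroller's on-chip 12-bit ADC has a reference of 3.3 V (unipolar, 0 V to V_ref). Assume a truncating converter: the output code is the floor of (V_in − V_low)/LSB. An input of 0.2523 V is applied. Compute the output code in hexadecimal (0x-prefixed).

code 0x139 (decimal 313)

LSB = 3.3 V / 4096 = 0.806 mV.
(V_in − V_low)/LSB = (0.2523 − 0) / 0.000805664 = 313.158.
⌊·⌋(313.158) = 313.
In hexadecimal (0x-prefixed): 0x139.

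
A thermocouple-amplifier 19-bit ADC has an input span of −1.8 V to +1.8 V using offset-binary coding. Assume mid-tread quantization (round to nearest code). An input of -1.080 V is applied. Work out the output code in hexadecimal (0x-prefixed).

With 524288 levels over 3.6 V, one step is 6.87 µV.
(-1.080 − (−1.8)) / 6.86646e-06 = 104857.600 LSBs.
Round → code 104858.
In hexadecimal (0x-prefixed): 0x1999A.

code 0x1999A (decimal 104858)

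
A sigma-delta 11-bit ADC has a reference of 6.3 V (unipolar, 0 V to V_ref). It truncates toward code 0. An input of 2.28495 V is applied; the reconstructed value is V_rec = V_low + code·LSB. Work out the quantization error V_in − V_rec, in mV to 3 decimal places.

Step size: 6.3 V ÷ 2^11 = 3.076 mV.
(2.28495 − 0)/0.00307617 = 742.7901; ⌊·⌋ gives code 742.
Reconstructed: 2.2825195 V.
V_in − V_rec = 0.00243047 V = 2.430 mV.

2.430 mV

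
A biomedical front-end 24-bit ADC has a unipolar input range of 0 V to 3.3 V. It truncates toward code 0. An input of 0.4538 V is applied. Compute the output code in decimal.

With 16777216 levels over 3.3 V, one step is 0.20 µV.
(V_in − V_low)/LSB = (0.4538 − 0) / 1.96695e-07 = 2307121.400.
⌊·⌋(2307121.400) = 2307121.

code 2307121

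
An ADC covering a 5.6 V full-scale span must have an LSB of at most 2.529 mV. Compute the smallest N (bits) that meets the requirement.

12 bits

Number of steps required ≥ 5.6 V / 2.529 mV = 2214.31.
Need 2^N ≥ 2214.31; 2^11 = 2048, 2^12 = 4096.
Minimum N = 12.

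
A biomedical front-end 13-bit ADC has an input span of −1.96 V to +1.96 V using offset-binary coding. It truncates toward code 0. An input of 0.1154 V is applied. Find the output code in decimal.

Full-scale span = 3.92 V; LSB = 3.92/2^13 = 478.52 µV.
(V_in − V_low)/LSB = (0.1154 − (−1.96)) / 0.000478516 = 4337.162.
Floor → code 4337.

code 4337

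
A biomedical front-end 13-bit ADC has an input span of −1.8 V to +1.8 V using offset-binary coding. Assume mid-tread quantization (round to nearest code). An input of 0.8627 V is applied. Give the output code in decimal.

With 8192 levels over 3.6 V, one step is 439.45 µV.
(0.8627 − (−1.8)) / 0.000439453 = 6059.122 LSBs.
Round → code 6059.

code 6059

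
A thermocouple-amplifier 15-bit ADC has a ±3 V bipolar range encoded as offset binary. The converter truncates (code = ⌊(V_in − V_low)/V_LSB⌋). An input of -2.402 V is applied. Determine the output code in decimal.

code 3265

Full-scale span = 6 V; LSB = 6/2^15 = 183.11 µV.
(-2.402 − (−3)) / 0.000183105 = 3265.877 LSBs.
So the output code is 3265.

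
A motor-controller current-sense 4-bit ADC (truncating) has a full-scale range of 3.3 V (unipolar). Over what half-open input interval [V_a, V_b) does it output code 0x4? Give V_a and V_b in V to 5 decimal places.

LSB = 3.3/2^4 = 206.250 mV.
Code 0x4 = 4 decimal.
V_a = V_low + 4·LSB = 0.825 V; V_b = V_low + 5·LSB = 1.03125 V.

[0.82500 V, 1.03125 V)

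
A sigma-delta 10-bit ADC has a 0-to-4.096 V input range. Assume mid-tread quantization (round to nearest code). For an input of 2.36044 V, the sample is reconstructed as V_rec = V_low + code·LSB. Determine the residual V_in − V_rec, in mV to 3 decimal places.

Step size: 4.096 V ÷ 2^10 = 4.000 mV.
Scaled input = 590.1100 LSBs, so code = 590.
V_rec = 0 + 590·0.004 = 2.36 V.
Difference: 0.00044 V → 0.440 mV.

0.440 mV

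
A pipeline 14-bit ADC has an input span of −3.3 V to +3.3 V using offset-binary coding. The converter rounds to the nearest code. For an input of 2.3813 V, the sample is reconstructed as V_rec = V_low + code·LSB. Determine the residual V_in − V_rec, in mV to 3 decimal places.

0.160 mV

One LSB is 6.6 V / 16384 = 402.83 µV.
Scaled input = 14103.3968 LSBs, so code = 14103.
V_rec = (−3.3) + 14103·0.000402832 = 2.3811401 V.
V_in − V_rec = 0.000159863 V = 0.160 mV.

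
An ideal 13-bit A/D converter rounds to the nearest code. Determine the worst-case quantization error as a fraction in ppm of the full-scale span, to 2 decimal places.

61.04 ppm

Rounding → worst-case error = ½ LSB = V_FS/2^14, so 1e+06/16384 = 61.0352 ppm of full scale.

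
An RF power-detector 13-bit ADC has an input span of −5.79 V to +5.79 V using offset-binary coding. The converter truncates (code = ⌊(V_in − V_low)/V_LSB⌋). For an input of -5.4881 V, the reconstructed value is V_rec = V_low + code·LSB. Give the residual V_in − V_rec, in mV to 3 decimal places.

0.809 mV

One LSB is 11.58 V / 8192 = 1.414 mV.
Scaled input = 213.5721 LSBs, so code = 213.
V_rec = (−5.79) + 213·0.00141357 = -5.4889087 V.
Difference: 0.000808691 V → 0.809 mV.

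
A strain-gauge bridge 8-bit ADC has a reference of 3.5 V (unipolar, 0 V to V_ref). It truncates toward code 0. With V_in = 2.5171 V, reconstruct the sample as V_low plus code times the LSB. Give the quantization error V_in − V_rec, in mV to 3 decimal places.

LSB = 3.5/2^8 = 13.672 mV.
(2.5171 − 0)/0.0136719 = 184.1079; ⌊·⌋ gives code 184.
Code 184 maps back to 0 + 184×0.0136719 V = 2.515625 V.
Difference: 0.001475 V → 1.475 mV.

1.475 mV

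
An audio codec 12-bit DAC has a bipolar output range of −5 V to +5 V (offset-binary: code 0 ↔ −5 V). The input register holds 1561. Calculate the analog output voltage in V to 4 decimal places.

-1.1890 V

LSB = 10 V / 2^12 = 2.441 mV.
V_out = (−5) + 1561 × 0.00244141 V = -1.18896 V.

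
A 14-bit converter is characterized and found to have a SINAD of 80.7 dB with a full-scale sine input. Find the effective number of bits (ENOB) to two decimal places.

13.11 bits

ENOB = (SINAD − 1.76) / 6.02 = (80.7 − 1.76)/6.02 = 13.113.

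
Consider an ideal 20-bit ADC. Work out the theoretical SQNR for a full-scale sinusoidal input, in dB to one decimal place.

122.2 dB

SNR ≈ 6.02·N + 1.76 dB = 6.02·20 + 1.76 = 122.16 dB.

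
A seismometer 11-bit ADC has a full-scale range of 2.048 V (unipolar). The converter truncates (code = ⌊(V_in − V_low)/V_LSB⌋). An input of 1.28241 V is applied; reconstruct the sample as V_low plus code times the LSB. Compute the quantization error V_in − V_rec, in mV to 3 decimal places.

LSB = 2.048/2^11 = 1.000 mV.
(V_in − V_low)/LSB = (1.28241 − 0)/0.001 = 1282.4100 → code 1282 (floor).
Reconstructed: 1.282 V.
Error = 1.28241 − 1.282 = 0.00041 V = 0.410 mV.

0.410 mV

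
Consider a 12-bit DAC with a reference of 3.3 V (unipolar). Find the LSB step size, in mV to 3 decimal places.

Full-scale span = 3.3 V.
LSB = 3.3 / 2^12 = 3.3 / 4096 = 0.000805664 V = 0.806 mV.

0.806 mV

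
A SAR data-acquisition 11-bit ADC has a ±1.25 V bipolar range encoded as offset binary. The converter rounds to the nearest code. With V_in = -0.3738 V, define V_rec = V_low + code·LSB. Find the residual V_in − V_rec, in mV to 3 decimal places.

-0.265 mV

LSB = 2.5/2^11 = 1.221 mV.
(V_in − V_low)/LSB = (-0.3738 − (−1.25))/0.0012207 = 717.7830 → code 718 (round).
V_rec = (−1.25) + 718·0.0012207 = -0.37353516 V.
Difference: -0.000264844 V → -0.265 mV.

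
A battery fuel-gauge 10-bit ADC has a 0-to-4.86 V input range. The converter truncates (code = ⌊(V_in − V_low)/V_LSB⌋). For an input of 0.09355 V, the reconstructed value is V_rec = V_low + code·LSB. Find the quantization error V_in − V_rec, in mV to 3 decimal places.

LSB = 4.86/2^10 = 4.746 mV.
(V_in − V_low)/LSB = (0.09355 − 0)/0.00474609 = 19.7109 → code 19 (floor).
Code 19 maps back to 0 + 19×0.00474609 V = 0.090175781 V.
Error = 0.09355 − 0.090175781 = 0.00337422 V = 3.374 mV.

3.374 mV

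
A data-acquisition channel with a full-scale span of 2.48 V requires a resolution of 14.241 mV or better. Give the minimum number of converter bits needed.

8 bits

Number of steps required ≥ 2.48 V / 14.241 mV = 174.15.
Need 2^N ≥ 174.15; 2^7 = 128, 2^8 = 256.
Minimum N = 8.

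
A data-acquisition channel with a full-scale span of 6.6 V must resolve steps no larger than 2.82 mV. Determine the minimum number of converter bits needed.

12 bits

Number of steps required ≥ 6.6 V / 2.82 mV = 2340.43.
Need 2^N ≥ 2340.43; 2^11 = 2048, 2^12 = 4096.
Minimum N = 12.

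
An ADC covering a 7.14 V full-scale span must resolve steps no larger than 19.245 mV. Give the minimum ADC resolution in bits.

9 bits

Number of steps required ≥ 7.14 V / 19.245 mV = 371.01.
Need 2^N ≥ 371.01; 2^8 = 256, 2^9 = 512.
Minimum N = 9.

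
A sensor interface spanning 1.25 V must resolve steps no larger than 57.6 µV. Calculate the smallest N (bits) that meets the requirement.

15 bits

Number of steps required ≥ 1.25 V / 57.6 µV = 21701.39.
Need 2^N ≥ 21701.39; 2^14 = 16384, 2^15 = 32768.
Minimum N = 15.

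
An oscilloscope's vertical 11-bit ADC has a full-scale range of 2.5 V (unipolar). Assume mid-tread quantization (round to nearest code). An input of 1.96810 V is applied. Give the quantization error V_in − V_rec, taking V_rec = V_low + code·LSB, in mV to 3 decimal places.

0.327 mV

LSB = 2.5/2^11 = 1.221 mV.
Scaled input = 1612.2675 LSBs, so code = 1612.
V_rec = 0 + 1612·0.0012207 = 1.9677734 V.
V_in − V_rec = 0.000326562 V = 0.327 mV.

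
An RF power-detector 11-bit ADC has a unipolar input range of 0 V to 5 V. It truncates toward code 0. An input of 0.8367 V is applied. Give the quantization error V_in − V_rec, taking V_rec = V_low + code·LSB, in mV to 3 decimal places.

LSB = 5/2^11 = 2.441 mV.
(V_in − V_low)/LSB = (0.8367 − 0)/0.00244141 = 342.7123 → code 342 (floor).
Code 342 maps back to 0 + 342×0.00244141 V = 0.83496094 V.
V_in − V_rec = 0.00173906 V = 1.739 mV.

1.739 mV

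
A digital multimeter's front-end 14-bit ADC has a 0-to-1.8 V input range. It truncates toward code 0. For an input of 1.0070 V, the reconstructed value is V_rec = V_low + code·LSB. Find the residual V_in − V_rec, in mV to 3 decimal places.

0.103 mV

Step size: 1.8 V ÷ 2^14 = 109.86 µV.
Scaled input = 9165.9378 LSBs, so code = 9165.
V_rec = 0 + 9165·0.000109863 = 1.006897 V.
Difference: 0.000103027 V → 0.103 mV.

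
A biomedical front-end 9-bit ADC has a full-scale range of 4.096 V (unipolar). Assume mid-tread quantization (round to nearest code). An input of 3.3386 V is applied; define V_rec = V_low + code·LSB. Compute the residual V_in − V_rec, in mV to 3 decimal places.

One LSB is 4.096 V / 512 = 8.000 mV.
(3.3386 − 0)/0.008 = 417.3250; round gives code 417.
Code 417 maps back to 0 + 417×0.008 V = 3.336 V.
Error = 3.3386 − 3.336 = 0.0026 V = 2.600 mV.

2.600 mV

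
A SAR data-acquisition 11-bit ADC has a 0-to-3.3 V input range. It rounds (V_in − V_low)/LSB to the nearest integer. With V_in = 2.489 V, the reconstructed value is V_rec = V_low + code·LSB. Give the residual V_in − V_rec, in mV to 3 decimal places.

-0.502 mV

LSB = 3.3/2^11 = 1.611 mV.
(2.489 − 0)/0.00161133 = 1544.6885; round gives code 1545.
Code 1545 maps back to 0 + 1545×0.00161133 V = 2.489502 V.
Difference: -0.000501953 V → -0.502 mV.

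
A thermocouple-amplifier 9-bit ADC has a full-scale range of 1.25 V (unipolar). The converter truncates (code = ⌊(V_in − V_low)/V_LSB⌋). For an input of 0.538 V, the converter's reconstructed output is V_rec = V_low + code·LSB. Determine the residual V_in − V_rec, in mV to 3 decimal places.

LSB = 1.25/2^9 = 2.441 mV.
(0.538 − 0)/0.00244141 = 220.3648; ⌊·⌋ gives code 220.
V_rec = 0 + 220·0.00244141 = 0.53710938 V.
V_in − V_rec = 0.000890625 V = 0.891 mV.

0.891 mV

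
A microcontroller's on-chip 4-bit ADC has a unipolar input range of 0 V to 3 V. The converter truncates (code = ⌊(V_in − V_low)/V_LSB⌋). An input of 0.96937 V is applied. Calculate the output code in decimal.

Full-scale span = 3 V; LSB = 3/2^4 = 187.500 mV.
(V_in − V_low)/LSB = (0.96937 − 0) / 0.1875 = 5.170.
Floor → code 5.

code 5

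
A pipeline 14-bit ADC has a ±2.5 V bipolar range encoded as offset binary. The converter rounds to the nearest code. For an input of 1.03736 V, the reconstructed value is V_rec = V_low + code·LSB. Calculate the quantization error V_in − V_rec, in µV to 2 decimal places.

Step size: 5 V ÷ 2^14 = 305.18 µV.
Scaled input = 11591.2212 LSBs, so code = 11591.
Code 11591 maps back to (−2.5) + 11591×0.000305176 V = 1.0372925 V.
Error = 1.03736 − 1.0372925 = 6.75195e-05 V = 67.52 µV.

67.52 µV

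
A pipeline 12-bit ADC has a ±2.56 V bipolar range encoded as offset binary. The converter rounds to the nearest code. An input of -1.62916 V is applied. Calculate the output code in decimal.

code 745

With 4096 levels over 5.12 V, one step is 1.250 mV.
(V_in − V_low)/LSB = (-1.62916 − (−2.56)) / 0.00125 = 744.672.
Round → code 745.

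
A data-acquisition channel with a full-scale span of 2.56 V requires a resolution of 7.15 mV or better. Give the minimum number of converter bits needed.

Number of steps required ≥ 2.56 V / 7.15 mV = 358.04.
Need 2^N ≥ 358.04; 2^8 = 256, 2^9 = 512.
Minimum N = 9.

9 bits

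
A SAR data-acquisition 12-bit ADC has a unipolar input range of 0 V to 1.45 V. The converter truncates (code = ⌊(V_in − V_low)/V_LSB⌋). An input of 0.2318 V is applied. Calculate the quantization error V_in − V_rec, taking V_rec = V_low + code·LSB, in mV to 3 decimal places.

0.281 mV

Step size: 1.45 V ÷ 2^12 = 354.00 µV.
(0.2318 − 0)/0.000354004 = 654.7950; ⌊·⌋ gives code 654.
Reconstructed: 0.23151855 V.
Error = 0.2318 − 0.23151855 = 0.000281445 V = 0.281 mV.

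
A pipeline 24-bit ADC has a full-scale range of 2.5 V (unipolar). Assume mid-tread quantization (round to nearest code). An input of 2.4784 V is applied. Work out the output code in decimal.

With 16777216 levels over 2.5 V, one step is 0.15 µV.
Input sits at 16632260.854 steps above V_low.
round(16632260.854) = 16632261.

code 16632261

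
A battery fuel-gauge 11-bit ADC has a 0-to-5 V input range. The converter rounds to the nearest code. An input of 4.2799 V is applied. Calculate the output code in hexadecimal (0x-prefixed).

LSB = 5 V / 2048 = 2.441 mV.
Input sits at 1753.047 steps above V_low.
Round → code 1753.
In hexadecimal (0x-prefixed): 0x6D9.

code 0x6D9 (decimal 1753)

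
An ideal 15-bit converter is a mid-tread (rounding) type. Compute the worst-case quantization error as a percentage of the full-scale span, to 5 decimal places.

0.00153 %

Rounding → worst-case error = ½ LSB = V_FS/2^16, so 100/65536 = 0.00152588 % of full scale.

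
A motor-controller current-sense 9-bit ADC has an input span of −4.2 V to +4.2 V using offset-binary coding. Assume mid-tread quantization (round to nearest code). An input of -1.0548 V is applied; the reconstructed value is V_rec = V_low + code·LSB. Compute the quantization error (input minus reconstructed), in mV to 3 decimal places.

-4.800 mV

Step size: 8.4 V ÷ 2^9 = 16.406 mV.
Scaled input = 191.7074 LSBs, so code = 192.
V_rec = (−4.2) + 192·0.0164063 = -1.05 V.
V_in − V_rec = -0.0048 V = -4.800 mV.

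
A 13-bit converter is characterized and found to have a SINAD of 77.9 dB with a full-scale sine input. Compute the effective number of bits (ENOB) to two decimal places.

ENOB = (SINAD − 1.76) / 6.02 = (77.9 − 1.76)/6.02 = 12.648.

12.65 bits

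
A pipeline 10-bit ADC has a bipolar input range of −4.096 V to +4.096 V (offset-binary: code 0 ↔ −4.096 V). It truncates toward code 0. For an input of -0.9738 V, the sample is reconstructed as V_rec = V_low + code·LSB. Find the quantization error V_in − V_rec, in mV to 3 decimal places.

2.200 mV

LSB = 8.192/2^10 = 8.000 mV.
(V_in − V_low)/LSB = (-0.9738 − (−4.096))/0.008 = 390.2750 → code 390 (floor).
Code 390 maps back to (−4.096) + 390×0.008 V = -0.976 V.
Error = -0.9738 − (−0.976) = 0.0022 V = 2.200 mV.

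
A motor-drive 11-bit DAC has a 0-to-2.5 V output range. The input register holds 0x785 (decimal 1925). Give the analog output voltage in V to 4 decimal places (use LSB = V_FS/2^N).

LSB = 2.5 V / 2^11 = 1.221 mV.
Code 0x785 = 1925 decimal.
V_out = 0 + 1925 × 0.0012207 V = 2.34985 V.

2.3499 V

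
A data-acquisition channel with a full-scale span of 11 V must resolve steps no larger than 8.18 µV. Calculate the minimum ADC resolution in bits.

21 bits

Number of steps required ≥ 11 V / 8.18 µV = 1344743.28.
Need 2^N ≥ 1344743.28; 2^20 = 1048576, 2^21 = 2097152.
Minimum N = 21.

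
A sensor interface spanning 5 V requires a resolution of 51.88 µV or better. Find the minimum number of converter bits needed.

Number of steps required ≥ 5 V / 51.88 µV = 96376.25.
Need 2^N ≥ 96376.25; 2^16 = 65536, 2^17 = 131072.
Minimum N = 17.

17 bits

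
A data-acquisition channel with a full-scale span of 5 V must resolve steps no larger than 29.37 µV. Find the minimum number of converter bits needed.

18 bits

Number of steps required ≥ 5 V / 29.37 µV = 170241.74.
Need 2^N ≥ 170241.74; 2^17 = 131072, 2^18 = 262144.
Minimum N = 18.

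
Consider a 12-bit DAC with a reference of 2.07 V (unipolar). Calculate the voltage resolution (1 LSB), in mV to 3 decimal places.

0.505 mV

Full-scale span = 2.07 V.
LSB = 2.07 / 2^12 = 2.07 / 4096 = 0.000505371 V = 0.505 mV.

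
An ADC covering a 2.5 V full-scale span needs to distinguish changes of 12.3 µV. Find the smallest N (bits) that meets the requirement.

Number of steps required ≥ 2.5 V / 12.3 µV = 203252.03.
Need 2^N ≥ 203252.03; 2^17 = 131072, 2^18 = 262144.
Minimum N = 18.

18 bits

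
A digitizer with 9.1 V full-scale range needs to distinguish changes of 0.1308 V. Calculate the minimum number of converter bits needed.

7 bits

Number of steps required ≥ 9.1 V / 0.1308 V = 69.57.
Need 2^N ≥ 69.57; 2^6 = 64, 2^7 = 128.
Minimum N = 7.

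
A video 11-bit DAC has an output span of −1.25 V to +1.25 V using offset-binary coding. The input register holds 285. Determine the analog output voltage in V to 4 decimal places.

LSB = 2.5 V / 2^11 = 1.221 mV.
V_out = (−1.25) + 285 × 0.0012207 V = -0.9021 V.

-0.9021 V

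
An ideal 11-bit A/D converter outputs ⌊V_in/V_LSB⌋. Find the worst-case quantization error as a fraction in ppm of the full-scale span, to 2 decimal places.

488.28 ppm

Truncating → worst-case error = 1 LSB = V_FS/2^11, so 1e+06/2048 = 488.281 ppm of full scale.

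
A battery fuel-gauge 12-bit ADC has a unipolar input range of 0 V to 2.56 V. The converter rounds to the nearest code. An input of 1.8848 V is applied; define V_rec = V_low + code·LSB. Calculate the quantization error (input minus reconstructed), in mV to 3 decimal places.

LSB = 2.56/2^12 = 0.625 mV.
(V_in − V_low)/LSB = (1.8848 − 0)/0.000625 = 3015.6800 → code 3016 (round).
Reconstructed: 1.885 V.
V_in − V_rec = -0.0002 V = -0.200 mV.

-0.200 mV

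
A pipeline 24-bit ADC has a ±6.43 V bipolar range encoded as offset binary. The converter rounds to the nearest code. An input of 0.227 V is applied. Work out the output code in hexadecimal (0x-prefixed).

code 0x8484D1 (decimal 8684753)

Full-scale span = 12.86 V; LSB = 12.86/2^24 = 0.77 µV.
(V_in − V_low)/LSB = (0.227 − (−6.43)) / 7.66516e-07 = 8684753.259.
Round → code 8684753.
In hexadecimal (0x-prefixed): 0x8484D1.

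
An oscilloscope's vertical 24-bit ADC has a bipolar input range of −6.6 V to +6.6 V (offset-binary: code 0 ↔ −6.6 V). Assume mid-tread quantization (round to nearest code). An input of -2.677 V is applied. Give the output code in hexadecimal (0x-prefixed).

Full-scale span = 13.2 V; LSB = 13.2/2^24 = 0.79 µV.
(-2.677 − (−6.6)) / 7.86781e-07 = 4986137.755 LSBs.
So the output code is 4986138.
In hexadecimal (0x-prefixed): 0x4C151A.

code 0x4C151A (decimal 4986138)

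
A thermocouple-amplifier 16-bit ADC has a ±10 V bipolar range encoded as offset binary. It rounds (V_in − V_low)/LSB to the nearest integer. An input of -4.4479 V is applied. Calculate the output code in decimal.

LSB = 20 V / 65536 = 305.18 µV.
Input sits at 18193.121 steps above V_low.
So the output code is 18193.

code 18193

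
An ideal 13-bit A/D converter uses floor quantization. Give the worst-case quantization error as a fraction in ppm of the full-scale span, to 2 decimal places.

122.07 ppm

Truncating → worst-case error = 1 LSB = V_FS/2^13, so 1e+06/8192 = 122.07 ppm of full scale.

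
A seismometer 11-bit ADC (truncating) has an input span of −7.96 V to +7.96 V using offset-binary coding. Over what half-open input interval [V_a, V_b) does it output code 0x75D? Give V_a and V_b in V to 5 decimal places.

LSB = 15.92/2^11 = 7.773 mV.
Code 0x75D = 1885 decimal.
V_a = V_low + 1885·LSB = 6.69293 V; V_b = V_low + 1886·LSB = 6.7007 V.

[6.69293 V, 6.70070 V)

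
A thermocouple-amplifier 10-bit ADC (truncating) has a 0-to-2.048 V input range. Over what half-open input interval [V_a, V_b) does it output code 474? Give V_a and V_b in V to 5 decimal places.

LSB = 2.048/2^10 = 2.000 mV.
V_a = V_low + 474·LSB = 0.948 V; V_b = V_low + 475·LSB = 0.95 V.

[0.94800 V, 0.95000 V)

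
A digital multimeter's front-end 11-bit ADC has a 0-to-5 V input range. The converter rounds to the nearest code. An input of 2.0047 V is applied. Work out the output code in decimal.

With 2048 levels over 5 V, one step is 2.441 mV.
Input sits at 821.125 steps above V_low.
round(821.125) = 821.

code 821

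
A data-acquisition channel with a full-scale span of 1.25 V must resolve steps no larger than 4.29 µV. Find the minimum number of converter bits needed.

19 bits

Number of steps required ≥ 1.25 V / 4.29 µV = 291375.29.
Need 2^N ≥ 291375.29; 2^18 = 262144, 2^19 = 524288.
Minimum N = 19.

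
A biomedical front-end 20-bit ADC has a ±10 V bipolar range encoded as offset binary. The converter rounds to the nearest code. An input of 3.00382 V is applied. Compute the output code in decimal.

With 1048576 levels over 20 V, one step is 19.07 µV.
(3.00382 − (−10)) / 1.90735e-05 = 681774.678 LSBs.
round(681774.678) = 681775.

code 681775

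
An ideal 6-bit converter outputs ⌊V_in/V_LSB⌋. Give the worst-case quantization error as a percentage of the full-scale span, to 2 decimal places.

1.56 %

Truncating → worst-case error = 1 LSB = V_FS/2^6, so 100/64 = 1.5625 % of full scale.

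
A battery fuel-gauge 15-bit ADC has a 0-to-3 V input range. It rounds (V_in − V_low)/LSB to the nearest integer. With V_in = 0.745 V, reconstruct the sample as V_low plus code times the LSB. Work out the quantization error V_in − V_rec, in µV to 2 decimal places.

LSB = 3/2^15 = 91.55 µV.
(0.745 − 0)/9.15527e-05 = 8137.3867; round gives code 8137.
Code 8137 maps back to 0 + 8137×9.15527e-05 V = 0.7449646 V.
V_in − V_rec = 3.54004e-05 V = 35.40 µV.

35.40 µV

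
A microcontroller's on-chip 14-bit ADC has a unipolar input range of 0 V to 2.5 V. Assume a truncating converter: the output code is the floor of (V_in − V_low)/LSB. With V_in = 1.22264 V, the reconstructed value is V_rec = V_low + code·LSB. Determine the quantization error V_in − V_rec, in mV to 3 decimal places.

Step size: 2.5 V ÷ 2^14 = 152.59 µV.
Scaled input = 8012.6935 LSBs, so code = 8012.
Code 8012 maps back to 0 + 8012×0.000152588 V = 1.2225342 V.
V_in − V_rec = 0.00010582 V = 0.106 mV.

0.106 mV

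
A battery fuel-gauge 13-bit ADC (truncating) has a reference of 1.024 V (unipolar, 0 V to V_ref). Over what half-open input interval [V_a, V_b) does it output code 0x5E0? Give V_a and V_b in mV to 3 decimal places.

LSB = 1.024/2^13 = 125.00 µV.
Code 0x5E0 = 1504 decimal.
V_a = V_low + 1504·LSB = 0.188 V; V_b = V_low + 1505·LSB = 0.188125 V.

[188.000 mV, 188.125 mV)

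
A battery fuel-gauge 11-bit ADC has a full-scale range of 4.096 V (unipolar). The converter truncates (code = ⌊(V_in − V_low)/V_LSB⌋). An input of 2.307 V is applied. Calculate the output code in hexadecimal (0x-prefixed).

LSB = 4.096 V / 2048 = 2.000 mV.
(V_in − V_low)/LSB = (2.307 − 0) / 0.002 = 1153.500.
So the output code is 1153.
In hexadecimal (0x-prefixed): 0x481.

code 0x481 (decimal 1153)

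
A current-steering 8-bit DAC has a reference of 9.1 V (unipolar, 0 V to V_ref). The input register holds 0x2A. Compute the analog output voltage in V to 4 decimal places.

LSB = 9.1 V / 2^8 = 35.547 mV.
Code 0x2A = 42 decimal.
V_out = 0 + 42 × 0.0355469 V = 1.49297 V.

1.4930 V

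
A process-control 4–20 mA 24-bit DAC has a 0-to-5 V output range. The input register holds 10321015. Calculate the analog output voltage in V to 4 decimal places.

3.0759 V

LSB = 5 V / 2^24 = 0.30 µV.
V_out = 0 + 10321015 × 2.98023e-07 V = 3.0759 V.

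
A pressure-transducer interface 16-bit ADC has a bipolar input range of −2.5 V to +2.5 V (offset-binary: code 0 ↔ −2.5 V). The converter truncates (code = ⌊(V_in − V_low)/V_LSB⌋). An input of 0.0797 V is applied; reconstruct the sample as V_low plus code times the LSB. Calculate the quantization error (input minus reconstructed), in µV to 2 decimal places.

One LSB is 5 V / 65536 = 76.29 µV.
(V_in − V_low)/LSB = (0.0797 − (−2.5))/7.62939e-05 = 33812.6438 → code 33812 (floor).
V_rec = (−2.5) + 33812·7.62939e-05 = 0.079650879 V.
Difference: 4.91211e-05 V → 49.12 µV.

49.12 µV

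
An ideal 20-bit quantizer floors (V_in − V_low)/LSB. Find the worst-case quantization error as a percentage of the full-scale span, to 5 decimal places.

0.00010 %

Truncating → worst-case error = 1 LSB = V_FS/2^20, so 100/1048576 = 9.53674e-05 % of full scale.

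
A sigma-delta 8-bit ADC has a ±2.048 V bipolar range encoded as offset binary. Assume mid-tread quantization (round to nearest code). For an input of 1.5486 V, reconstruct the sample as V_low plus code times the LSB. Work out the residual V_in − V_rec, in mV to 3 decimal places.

Step size: 4.096 V ÷ 2^8 = 16.000 mV.
(V_in − V_low)/LSB = (1.5486 − (−2.048))/0.016 = 224.7875 → code 225 (round).
Reconstructed: 1.552 V.
Error = 1.5486 − 1.552 = -0.0034 V = -3.400 mV.

-3.400 mV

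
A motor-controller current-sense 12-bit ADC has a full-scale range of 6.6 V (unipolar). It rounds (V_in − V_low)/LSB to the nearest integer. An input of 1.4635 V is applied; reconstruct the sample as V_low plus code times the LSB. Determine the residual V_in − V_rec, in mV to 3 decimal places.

One LSB is 6.6 V / 4096 = 1.611 mV.
(1.4635 − 0)/0.00161133 = 908.2570; round gives code 908.
Code 908 maps back to 0 + 908×0.00161133 V = 1.4630859 V.
Error = 1.4635 − 1.4630859 = 0.000414062 V = 0.414 mV.

0.414 mV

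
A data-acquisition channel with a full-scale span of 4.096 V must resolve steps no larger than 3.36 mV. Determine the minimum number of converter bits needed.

11 bits

Number of steps required ≥ 4.096 V / 3.36 mV = 1219.05.
Need 2^N ≥ 1219.05; 2^10 = 1024, 2^11 = 2048.
Minimum N = 11.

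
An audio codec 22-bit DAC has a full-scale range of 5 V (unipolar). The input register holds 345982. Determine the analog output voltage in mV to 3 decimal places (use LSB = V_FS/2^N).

LSB = 5 V / 2^22 = 1.19 µV.
V_out = 0 + 345982 × 1.19209e-06 V = 0.412443 V.
= 412.443 mV.

412.443 mV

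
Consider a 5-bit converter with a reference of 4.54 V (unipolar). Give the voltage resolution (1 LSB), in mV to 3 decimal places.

Full-scale span = 4.54 V.
LSB = 4.54 / 2^5 = 4.54 / 32 = 0.141875 V = 141.875 mV.

141.875 mV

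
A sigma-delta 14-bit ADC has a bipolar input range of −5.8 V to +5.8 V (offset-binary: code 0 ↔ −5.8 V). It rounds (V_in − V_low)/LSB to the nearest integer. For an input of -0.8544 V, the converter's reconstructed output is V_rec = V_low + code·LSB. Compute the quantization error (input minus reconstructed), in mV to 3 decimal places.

LSB = 11.6/2^14 = 0.708 mV.
(-0.8544 − (−5.8))/0.000708008 = 6985.2337; round gives code 6985.
Code 6985 maps back to (−5.8) + 6985×0.000708008 V = -0.85456543 V.
Error = -0.8544 − (−0.85456543) = 0.00016543 V = 0.165 mV.

0.165 mV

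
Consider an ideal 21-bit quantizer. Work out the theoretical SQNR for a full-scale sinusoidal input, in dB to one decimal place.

128.2 dB

SNR ≈ 6.02·N + 1.76 dB = 6.02·21 + 1.76 = 128.18 dB.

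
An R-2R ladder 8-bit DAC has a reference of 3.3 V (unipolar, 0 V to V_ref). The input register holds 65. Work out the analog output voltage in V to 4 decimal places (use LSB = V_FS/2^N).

LSB = 3.3 V / 2^8 = 12.891 mV.
V_out = 0 + 65 × 0.0128906 V = 0.837891 V.

0.8379 V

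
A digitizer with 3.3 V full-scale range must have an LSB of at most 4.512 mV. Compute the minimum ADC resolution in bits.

10 bits

Number of steps required ≥ 3.3 V / 4.512 mV = 731.38.
Need 2^N ≥ 731.38; 2^9 = 512, 2^10 = 1024.
Minimum N = 10.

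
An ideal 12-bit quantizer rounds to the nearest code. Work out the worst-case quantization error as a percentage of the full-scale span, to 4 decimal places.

Rounding → worst-case error = ½ LSB = V_FS/2^13, so 100/8192 = 0.012207 % of full scale.

0.0122 %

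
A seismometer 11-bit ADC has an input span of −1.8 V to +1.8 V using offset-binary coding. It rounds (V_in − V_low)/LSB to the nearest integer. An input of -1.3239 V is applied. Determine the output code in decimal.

LSB = 3.6 V / 2048 = 1.758 mV.
(-1.3239 − (−1.8)) / 0.00175781 = 270.848 LSBs.
So the output code is 271.

code 271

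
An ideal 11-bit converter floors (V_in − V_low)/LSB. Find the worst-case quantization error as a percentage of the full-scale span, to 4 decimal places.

0.0488 %

Truncating → worst-case error = 1 LSB = V_FS/2^11, so 100/2048 = 0.0488281 % of full scale.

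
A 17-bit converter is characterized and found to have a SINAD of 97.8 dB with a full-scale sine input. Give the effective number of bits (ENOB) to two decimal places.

15.95 bits

ENOB = (SINAD − 1.76) / 6.02 = (97.8 − 1.76)/6.02 = 15.953.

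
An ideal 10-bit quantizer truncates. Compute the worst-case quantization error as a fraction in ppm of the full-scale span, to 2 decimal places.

Truncating → worst-case error = 1 LSB = V_FS/2^10, so 1e+06/1024 = 976.562 ppm of full scale.

976.56 ppm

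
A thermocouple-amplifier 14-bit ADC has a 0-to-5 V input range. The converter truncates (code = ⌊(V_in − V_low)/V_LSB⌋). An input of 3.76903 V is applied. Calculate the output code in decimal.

Full-scale span = 5 V; LSB = 5/2^14 = 305.18 µV.
(3.76903 − 0) / 0.000305176 = 12350.358 LSBs.
So the output code is 12350.

code 12350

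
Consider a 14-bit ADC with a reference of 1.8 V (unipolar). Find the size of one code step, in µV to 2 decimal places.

109.86 µV

Full-scale span = 1.8 V.
LSB = 1.8 / 2^14 = 1.8 / 16384 = 0.000109863 V = 109.86 µV.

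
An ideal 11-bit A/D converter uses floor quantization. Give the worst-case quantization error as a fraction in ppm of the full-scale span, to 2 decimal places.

Truncating → worst-case error = 1 LSB = V_FS/2^11, so 1e+06/2048 = 488.281 ppm of full scale.

488.28 ppm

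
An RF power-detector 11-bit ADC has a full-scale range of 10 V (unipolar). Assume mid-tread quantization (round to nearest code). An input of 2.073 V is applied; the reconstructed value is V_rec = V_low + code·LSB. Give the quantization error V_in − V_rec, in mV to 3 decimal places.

Step size: 10 V ÷ 2^11 = 4.883 mV.
(V_in − V_low)/LSB = (2.073 − 0)/0.00488281 = 424.5504 → code 425 (round).
Code 425 maps back to 0 + 425×0.00488281 V = 2.0751953 V.
Difference: -0.00219531 V → -2.195 mV.

-2.195 mV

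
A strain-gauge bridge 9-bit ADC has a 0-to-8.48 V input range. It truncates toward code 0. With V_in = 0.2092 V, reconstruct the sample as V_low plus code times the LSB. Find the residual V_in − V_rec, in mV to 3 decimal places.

10.450 mV

One LSB is 8.48 V / 512 = 16.562 mV.
Scaled input = 12.6309 LSBs, so code = 12.
Code 12 maps back to 0 + 12×0.0165625 V = 0.19875 V.
Difference: 0.01045 V → 10.450 mV.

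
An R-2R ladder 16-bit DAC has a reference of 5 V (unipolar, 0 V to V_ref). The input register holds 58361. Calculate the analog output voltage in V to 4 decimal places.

LSB = 5 V / 2^16 = 76.29 µV.
V_out = 0 + 58361 × 7.62939e-05 V = 4.45259 V.

4.4526 V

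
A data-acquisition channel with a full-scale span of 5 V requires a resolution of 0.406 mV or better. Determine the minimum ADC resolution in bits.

Number of steps required ≥ 5 V / 0.406 mV = 12315.27.
Need 2^N ≥ 12315.27; 2^13 = 8192, 2^14 = 16384.
Minimum N = 14.

14 bits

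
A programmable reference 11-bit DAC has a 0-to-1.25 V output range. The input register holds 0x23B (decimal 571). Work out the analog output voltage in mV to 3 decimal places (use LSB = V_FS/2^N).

348.511 mV

LSB = 1.25 V / 2^11 = 0.610 mV.
Code 0x23B = 571 decimal.
V_out = 0 + 571 × 0.000610352 V = 0.348511 V.
= 348.511 mV.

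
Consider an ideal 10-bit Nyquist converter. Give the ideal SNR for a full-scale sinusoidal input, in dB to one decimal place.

62.0 dB

SNR ≈ 6.02·N + 1.76 dB = 6.02·10 + 1.76 = 61.96 dB.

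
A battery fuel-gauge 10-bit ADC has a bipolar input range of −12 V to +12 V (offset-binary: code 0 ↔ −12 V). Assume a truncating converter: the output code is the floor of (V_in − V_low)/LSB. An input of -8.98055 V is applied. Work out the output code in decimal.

LSB = 24 V / 1024 = 23.438 mV.
(V_in − V_low)/LSB = (-8.98055 − (−12)) / 0.0234375 = 128.830.
Floor → code 128.

code 128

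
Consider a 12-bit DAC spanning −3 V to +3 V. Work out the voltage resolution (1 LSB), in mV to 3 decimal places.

1.465 mV

Full-scale span = 6 V.
LSB = 6 / 2^12 = 6 / 4096 = 0.00146484 V = 1.465 mV.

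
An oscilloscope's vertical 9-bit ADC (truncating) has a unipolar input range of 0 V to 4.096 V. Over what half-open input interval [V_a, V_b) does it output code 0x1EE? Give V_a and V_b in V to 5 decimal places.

LSB = 4.096/2^9 = 8.000 mV.
Code 0x1EE = 494 decimal.
V_a = V_low + 494·LSB = 3.952 V; V_b = V_low + 495·LSB = 3.96 V.

[3.95200 V, 3.96000 V)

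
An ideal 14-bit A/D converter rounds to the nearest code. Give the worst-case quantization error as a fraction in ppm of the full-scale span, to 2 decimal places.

Rounding → worst-case error = ½ LSB = V_FS/2^15, so 1e+06/32768 = 30.5176 ppm of full scale.

30.52 ppm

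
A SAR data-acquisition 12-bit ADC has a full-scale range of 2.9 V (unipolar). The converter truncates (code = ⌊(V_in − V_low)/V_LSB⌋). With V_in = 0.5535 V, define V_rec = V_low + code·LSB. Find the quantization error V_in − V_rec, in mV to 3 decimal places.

Step size: 2.9 V ÷ 2^12 = 0.708 mV.
(0.5535 − 0)/0.000708008 = 781.7710; ⌊·⌋ gives code 781.
V_rec = 0 + 781·0.000708008 = 0.5529541 V.
V_in − V_rec = 0.000545898 V = 0.546 mV.

0.546 mV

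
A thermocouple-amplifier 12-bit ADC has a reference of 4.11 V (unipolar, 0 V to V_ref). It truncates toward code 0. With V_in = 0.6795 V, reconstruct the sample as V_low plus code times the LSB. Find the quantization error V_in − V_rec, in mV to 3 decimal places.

One LSB is 4.11 V / 4096 = 1.003 mV.
Scaled input = 677.1854 LSBs, so code = 677.
Reconstructed: 0.67931396 V.
V_in − V_rec = 0.000186035 V = 0.186 mV.

0.186 mV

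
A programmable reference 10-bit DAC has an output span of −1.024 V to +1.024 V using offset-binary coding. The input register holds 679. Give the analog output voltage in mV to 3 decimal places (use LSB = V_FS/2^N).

LSB = 2.048 V / 2^10 = 2.000 mV.
V_out = (−1.024) + 679 × 0.002 V = 0.334 V.
= 334.000 mV.

334.000 mV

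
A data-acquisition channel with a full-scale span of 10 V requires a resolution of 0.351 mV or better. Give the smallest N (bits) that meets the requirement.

Number of steps required ≥ 10 V / 0.351 mV = 28490.03.
Need 2^N ≥ 28490.03; 2^14 = 16384, 2^15 = 32768.
Minimum N = 15.

15 bits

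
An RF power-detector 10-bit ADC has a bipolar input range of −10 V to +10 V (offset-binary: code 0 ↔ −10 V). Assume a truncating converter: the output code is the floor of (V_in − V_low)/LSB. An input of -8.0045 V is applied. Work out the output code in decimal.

Full-scale span = 20 V; LSB = 20/2^10 = 19.531 mV.
(-8.0045 − (−10)) / 0.0195312 = 102.170 LSBs.
⌊·⌋(102.170) = 102.

code 102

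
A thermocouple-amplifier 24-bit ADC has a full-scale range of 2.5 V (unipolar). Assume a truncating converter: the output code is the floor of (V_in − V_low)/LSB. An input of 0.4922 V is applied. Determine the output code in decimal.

code 3303098

Full-scale span = 2.5 V; LSB = 2.5/2^24 = 0.15 µV.
Input sits at 3303098.286 steps above V_low.
Floor → code 3303098.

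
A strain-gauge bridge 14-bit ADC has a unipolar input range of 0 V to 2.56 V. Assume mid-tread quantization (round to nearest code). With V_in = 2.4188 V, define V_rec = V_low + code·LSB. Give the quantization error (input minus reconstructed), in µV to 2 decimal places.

Step size: 2.56 V ÷ 2^14 = 156.25 µV.
(V_in − V_low)/LSB = (2.4188 − 0)/0.00015625 = 15480.3200 → code 15480 (round).
Reconstructed: 2.41875 V.
Difference: 5e-05 V → 50.00 µV.

50.00 µV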